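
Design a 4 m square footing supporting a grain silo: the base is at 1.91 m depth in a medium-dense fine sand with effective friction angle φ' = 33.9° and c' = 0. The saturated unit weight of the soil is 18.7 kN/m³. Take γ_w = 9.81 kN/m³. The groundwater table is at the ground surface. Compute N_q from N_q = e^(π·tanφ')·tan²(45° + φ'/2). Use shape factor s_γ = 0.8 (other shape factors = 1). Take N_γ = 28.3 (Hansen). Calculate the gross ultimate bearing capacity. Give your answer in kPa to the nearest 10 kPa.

q_ult ≈ 900 kPa

tan33.9° = 0.672, so N_q = e^(π×0.672)·tan²(61.95°) = 8.257 × 3.522 = 29.08.
Water table at ground surface, so effective unit weight γ' = 18.7 − 9.81 = 8.89 kN/m³ is used throughout; overburden q = 8.89 × 1.91 = 16.98 kPa; the same γ' applies in the ½γBN_γ term.
Surcharge term q·N_q = 16.98 × 29.083 = 493.83 kPa; self-weight term 0.5·γ·B·N_γ·s_γ = 0.5 × 8.89 × 4 × 28.3 × 0.8 = 402.54 kPa.
q_ult = 493.83 + 402.54 = 896.37 kPa.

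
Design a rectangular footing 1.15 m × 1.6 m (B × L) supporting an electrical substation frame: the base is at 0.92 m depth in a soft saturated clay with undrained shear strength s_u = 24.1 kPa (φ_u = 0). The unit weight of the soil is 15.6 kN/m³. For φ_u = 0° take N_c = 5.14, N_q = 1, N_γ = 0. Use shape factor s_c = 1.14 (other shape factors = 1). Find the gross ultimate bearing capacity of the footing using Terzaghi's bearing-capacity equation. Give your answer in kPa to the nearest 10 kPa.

Overburden at base level: q = 15.6 × 0.92 = 14.352 kPa.
Cohesion term c·N_c·s_c = 24.1 × 5.14 × 1.14 = 141.22 kPa; surcharge term q·N_q = 14.352 × 1 = 14.352 kPa.
q_ult = 141.22 + 14.352 = 155.57 kPa.

q_ult ≈ 160 kPa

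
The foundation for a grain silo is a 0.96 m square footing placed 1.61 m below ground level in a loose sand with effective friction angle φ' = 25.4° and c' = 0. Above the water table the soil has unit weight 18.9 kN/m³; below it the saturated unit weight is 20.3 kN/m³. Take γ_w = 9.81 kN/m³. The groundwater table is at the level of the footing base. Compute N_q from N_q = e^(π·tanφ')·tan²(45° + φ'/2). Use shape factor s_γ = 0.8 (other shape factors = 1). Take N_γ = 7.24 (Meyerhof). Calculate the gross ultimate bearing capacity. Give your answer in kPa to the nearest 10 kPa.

q_ult ≈ 370 kPa

tan25.4° = 0.4748, so N_q = e^(π×0.4748)·tan²(57.7°) = 4.445 × 2.502 = 11.12.
Overburden at base level: q = 18.9 × 1.61 = 30.429 kPa.
Below the base the soil is submerged, so the ½γBN_γ term uses γ' = 20.3 − 9.81 = 10.49 kN/m³.
Surcharge term q·N_q = 30.429 × 11.122 = 338.43 kPa; self-weight term 0.5·γ·B·N_γ·s_γ = 0.5 × 10.49 × 0.96 × 7.24 × 0.8 = 29.164 kPa.
q_ult = 338.43 + 29.164 = 367.59 kPa.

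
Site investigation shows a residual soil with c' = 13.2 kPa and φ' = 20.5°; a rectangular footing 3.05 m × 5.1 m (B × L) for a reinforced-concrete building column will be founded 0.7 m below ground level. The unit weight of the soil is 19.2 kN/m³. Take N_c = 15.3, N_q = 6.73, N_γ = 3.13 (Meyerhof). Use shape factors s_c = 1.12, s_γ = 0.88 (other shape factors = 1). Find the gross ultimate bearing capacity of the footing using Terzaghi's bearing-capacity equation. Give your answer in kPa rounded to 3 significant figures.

q = γ·D_f = 19.2 × 0.7 = 13.44 kPa.
c·N_c·s_c = 13.2 × 15.3 × 1.12 = 226.2 kPa
q·N_q = 13.44 × 6.73 = 90.451 kPa
0.5·γ·B·N_γ·s_γ = 0.5 × 19.2 × 3.05 × 3.13 × 0.88 = 80.649 kPa
q_ult = 226.2 + 90.451 + 80.649 = 397.3 kPa.

q_ult ≈ 397 kPa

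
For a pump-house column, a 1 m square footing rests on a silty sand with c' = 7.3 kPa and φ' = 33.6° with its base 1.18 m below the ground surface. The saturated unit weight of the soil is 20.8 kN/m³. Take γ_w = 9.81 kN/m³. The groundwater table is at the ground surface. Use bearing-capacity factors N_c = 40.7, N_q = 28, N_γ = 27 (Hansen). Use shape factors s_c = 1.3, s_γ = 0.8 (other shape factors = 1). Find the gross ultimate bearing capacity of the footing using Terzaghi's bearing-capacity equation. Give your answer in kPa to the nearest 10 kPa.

With the water table at the surface the whole profile is submerged: γ' = 20.8 − 9.81 = 10.99 kN/m³, so q = γ'·D_f = 12.968 kPa; the same γ' applies in the ½γBN_γ term.
q_ult = c·N_c·s_c + q·N_q + 0.5·γ·B·N_γ·s_γ
     = 7.3 × 40.7 × 1.3 + 12.968 × 28 + 0.5 × 10.99 × 1 × 27 × 0.8
     = 386.24 + 363.11 + 118.69 = 868.04 kPa.

q_ult ≈ 870 kPa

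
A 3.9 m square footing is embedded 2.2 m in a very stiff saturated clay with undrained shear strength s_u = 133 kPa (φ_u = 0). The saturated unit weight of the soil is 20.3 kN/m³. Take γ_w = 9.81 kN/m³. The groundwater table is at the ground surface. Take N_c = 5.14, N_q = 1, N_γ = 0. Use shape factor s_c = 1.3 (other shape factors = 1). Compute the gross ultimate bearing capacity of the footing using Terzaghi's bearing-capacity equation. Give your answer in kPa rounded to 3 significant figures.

q_ult ≈ 912 kPa

γ' = 20.3 − 9.81 = 10.49 kN/m³ (submerged throughout). q = 10.49 × 2.2 = 23.078 kPa.
c·N_c·s_c = 133 × 5.14 × 1.3 = 888.71 kPa
q·N_q = 23.078 × 1 = 23.078 kPa
q_ult = 888.71 + 23.078 = 911.78 kPa.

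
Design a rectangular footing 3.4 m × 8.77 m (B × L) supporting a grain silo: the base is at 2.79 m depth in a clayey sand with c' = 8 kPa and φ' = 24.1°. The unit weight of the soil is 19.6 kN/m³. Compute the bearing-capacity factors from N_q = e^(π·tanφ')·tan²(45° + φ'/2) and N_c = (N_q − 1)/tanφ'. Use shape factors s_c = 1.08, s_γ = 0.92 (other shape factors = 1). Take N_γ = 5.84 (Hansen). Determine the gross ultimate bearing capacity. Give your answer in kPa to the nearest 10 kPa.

q_ult ≈ 880 kPa

tan24.1° = 0.4473, so N_q = e^(π×0.4473)·tan²(57.05°) = 4.077 × 2.38 = 9.7.
N_c = (9.7 − 1)/tan24.1° = 19.46.
Overburden at base level: q = 19.6 × 2.79 = 54.684 kPa.
Cohesion term c·N_c·s_c = 8 × 19.458 × 1.08 = 168.11 kPa; surcharge term q·N_q = 54.684 × 9.7038 = 530.64 kPa; self-weight term 0.5·γ·B·N_γ·s_γ = 0.5 × 19.6 × 3.4 × 5.84 × 0.92 = 179.02 kPa.
q_ult = 168.11 + 530.64 + 179.02 = 877.78 kPa.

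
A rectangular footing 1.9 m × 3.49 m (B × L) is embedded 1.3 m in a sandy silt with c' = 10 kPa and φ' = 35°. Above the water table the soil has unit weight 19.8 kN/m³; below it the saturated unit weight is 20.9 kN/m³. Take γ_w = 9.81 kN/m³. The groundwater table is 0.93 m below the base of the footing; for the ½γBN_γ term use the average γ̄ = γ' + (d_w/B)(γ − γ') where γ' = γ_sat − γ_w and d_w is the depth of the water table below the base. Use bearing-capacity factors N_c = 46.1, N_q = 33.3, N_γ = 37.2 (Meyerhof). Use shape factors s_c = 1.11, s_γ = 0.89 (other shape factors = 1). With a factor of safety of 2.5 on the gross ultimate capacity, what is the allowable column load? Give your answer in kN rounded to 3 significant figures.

P_all ≈ 4910 kN

Overburden at base level: q = 19.8 × 1.3 = 25.74 kPa.
The water table is 0.93 m below the base (< B = 1.9 m), so the ½γBN_γ term uses γ̄ = γ' + (d_w/B)(γ − γ') = 11.09 + (0.93/1.9)(19.8 − 11.09) = 15.353 kN/m³.
Cohesion term c·N_c·s_c = 10 × 46.1 × 1.11 = 511.71 kPa; surcharge term q·N_q = 25.74 × 33.3 = 857.14 kPa; self-weight term 0.5·γ·B·N_γ·s_γ = 0.5 × 15.353 × 1.9 × 37.2 × 0.89 = 482.9 kPa.
q_ult = 511.71 + 857.14 + 482.9 = 1851.8 kPa.
Gross allowable pressure q_all = 1851.8 / 2.5 = 740.7 kPa.
Footing area = 6.631 m², so allowable column load = 740.7 × 6.631 = 4911.6 kN.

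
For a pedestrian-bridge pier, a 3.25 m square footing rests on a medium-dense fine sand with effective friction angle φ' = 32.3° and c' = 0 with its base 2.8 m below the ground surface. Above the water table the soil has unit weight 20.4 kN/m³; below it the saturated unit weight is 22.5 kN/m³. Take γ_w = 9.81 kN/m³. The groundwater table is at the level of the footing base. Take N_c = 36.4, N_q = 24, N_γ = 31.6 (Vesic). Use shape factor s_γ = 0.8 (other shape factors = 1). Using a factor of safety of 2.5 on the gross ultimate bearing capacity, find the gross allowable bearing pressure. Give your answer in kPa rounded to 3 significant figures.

Effective surcharge at the founding depth q = γ·D_f = 20.4 × 2.8 = 57.12 kPa.
The water table coincides with the base, so in the self-weight term γ → γ' = 12.69 kN/m³.
q_ult = q·N_q + 0.5·γ·B·N_γ·s_γ
     = 57.12 × 24 + 0.5 × 12.69 × 3.25 × 31.6 × 0.8
     = 1370.9 + 521.31 = 1892.2 kPa.
q_all = 1892.2 / 2.5 = 756.87 kPa.

q_all ≈ 757 kPa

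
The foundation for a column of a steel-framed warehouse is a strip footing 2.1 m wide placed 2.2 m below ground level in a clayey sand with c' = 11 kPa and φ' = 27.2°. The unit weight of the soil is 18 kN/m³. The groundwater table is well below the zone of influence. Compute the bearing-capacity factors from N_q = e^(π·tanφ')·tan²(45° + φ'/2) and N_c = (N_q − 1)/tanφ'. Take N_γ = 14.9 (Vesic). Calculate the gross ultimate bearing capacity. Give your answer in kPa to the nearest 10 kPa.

tan27.2° = 0.5139, so N_q = e^(π×0.5139)·tan²(58.6°) = 5.026 × 2.684 = 13.49.
N_c = (13.49 − 1)/tan27.2° = 24.3.
Effective surcharge at the founding depth q = γ·D_f = 18 × 2.2 = 39.6 kPa.
q_ult = c·N_c + q·N_q + 0.5·γ·B·N_γ
     = 11 × 24.3 + 39.6 × 13.488 + 0.5 × 18 × 2.1 × 14.9
     = 267.3 + 534.14 + 281.61 = 1083.1 kPa.

q_ult ≈ 1080 kPa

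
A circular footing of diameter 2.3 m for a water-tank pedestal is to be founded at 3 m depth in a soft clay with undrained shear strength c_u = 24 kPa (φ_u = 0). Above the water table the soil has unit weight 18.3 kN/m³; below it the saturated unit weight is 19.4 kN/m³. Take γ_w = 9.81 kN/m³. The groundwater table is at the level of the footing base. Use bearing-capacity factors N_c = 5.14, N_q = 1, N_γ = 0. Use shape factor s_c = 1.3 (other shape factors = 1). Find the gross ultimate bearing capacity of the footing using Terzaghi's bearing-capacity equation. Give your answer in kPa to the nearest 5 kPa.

q = γ·D_f = 18.3 × 3 = 54.9 kPa.
c·N_c·s_c = 24 × 5.14 × 1.3 = 160.37 kPa
q·N_q = 54.9 × 1 = 54.9 kPa
q_ult = 160.37 + 54.9 = 215.27 kPa.

q_ult ≈ 215 kPa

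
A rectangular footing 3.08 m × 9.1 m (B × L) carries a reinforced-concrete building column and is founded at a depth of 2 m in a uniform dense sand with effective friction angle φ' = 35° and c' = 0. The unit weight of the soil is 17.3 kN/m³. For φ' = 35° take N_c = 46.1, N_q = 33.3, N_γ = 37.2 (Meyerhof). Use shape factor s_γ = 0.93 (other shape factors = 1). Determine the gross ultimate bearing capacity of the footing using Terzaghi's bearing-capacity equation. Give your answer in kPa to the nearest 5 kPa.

q_ult ≈ 2075 kPa

Overburden at base level: q = 17.3 × 2 = 34.6 kPa.
Surcharge term q·N_q = 34.6 × 33.3 = 1152.2 kPa; self-weight term 0.5·γ·B·N_γ·s_γ = 0.5 × 17.3 × 3.08 × 37.2 × 0.93 = 921.71 kPa.
q_ult = 1152.2 + 921.71 = 2073.9 kPa.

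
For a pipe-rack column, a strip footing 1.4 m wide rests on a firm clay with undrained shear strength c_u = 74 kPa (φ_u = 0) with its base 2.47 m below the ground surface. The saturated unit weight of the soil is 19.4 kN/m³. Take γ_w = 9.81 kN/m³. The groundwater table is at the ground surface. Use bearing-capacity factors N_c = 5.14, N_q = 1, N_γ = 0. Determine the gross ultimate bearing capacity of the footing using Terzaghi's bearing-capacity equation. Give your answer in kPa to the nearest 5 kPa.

q_ult ≈ 405 kPa

With the water table at the surface the whole profile is submerged: γ' = 19.4 − 9.81 = 9.59 kN/m³, so q = γ'·D_f = 23.687 kPa.
q_ult = c·N_c + q·N_q
     = 74 × 5.14 + 23.687 × 1
     = 380.36 + 23.687 = 404.05 kPa.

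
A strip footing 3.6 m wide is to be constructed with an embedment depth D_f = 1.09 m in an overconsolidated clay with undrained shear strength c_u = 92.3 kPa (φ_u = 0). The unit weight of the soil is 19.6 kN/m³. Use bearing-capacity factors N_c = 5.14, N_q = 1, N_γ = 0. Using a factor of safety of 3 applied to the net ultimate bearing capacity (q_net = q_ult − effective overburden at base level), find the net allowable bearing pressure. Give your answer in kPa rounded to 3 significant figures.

q_all(net) ≈ 158 kPa

Overburden at base level: q = 19.6 × 1.09 = 21.364 kPa.
Cohesion term c·N_c = 92.3 × 5.14 = 474.42 kPa; surcharge term q·N_q = 21.364 × 1 = 21.364 kPa.
q_ult = 474.42 + 21.364 = 495.79 kPa.
Net ultimate: q_net = 495.79 − 21.364 = 474.42 kPa.
q_all(net) = 474.42 / 3 = 158.14 kPa.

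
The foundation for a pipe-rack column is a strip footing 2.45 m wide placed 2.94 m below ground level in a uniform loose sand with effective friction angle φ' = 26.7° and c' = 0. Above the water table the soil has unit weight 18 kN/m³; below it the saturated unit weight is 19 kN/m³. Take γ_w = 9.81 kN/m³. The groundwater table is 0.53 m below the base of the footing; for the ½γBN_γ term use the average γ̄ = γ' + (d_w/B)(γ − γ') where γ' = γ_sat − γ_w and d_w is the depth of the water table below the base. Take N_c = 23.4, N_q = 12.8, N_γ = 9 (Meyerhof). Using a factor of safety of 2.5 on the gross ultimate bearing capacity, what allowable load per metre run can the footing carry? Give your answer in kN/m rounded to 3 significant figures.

≈ 784 kN/m

q = γ·D_f = 18 × 2.94 = 52.92 kPa.
γ' = 9.19 kN/m³; averaging over the depth B below the base, γ̄ = γ' + (d_w/B)(γ − γ') = 11.096 kN/m³.
q·N_q = 52.92 × 12.8 = 677.38 kPa
0.5·γ·B·N_γ = 0.5 × 11.096 × 2.45 × 9 = 122.33 kPa
q_ult = 677.38 + 122.33 = 799.71 kPa.
Gross allowable pressure q_all = 799.71 / 2.5 = 319.88 kPa.
Allowable wall load = q_all × B = 319.88 × 2.45 = 783.71 kN per metre run.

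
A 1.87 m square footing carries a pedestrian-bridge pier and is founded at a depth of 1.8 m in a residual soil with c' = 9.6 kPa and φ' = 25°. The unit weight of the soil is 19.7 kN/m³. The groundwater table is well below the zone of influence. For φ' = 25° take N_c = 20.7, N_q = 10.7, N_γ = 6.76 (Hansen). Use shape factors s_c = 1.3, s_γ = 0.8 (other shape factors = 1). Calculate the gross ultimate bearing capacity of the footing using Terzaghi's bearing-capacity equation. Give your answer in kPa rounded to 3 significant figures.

q_ult ≈ 737 kPa

q = γ·D_f = 19.7 × 1.8 = 35.46 kPa.
c·N_c·s_c = 9.6 × 20.7 × 1.3 = 258.34 kPa
q·N_q = 35.46 × 10.7 = 379.42 kPa
0.5·γ·B·N_γ·s_γ = 0.5 × 19.7 × 1.87 × 6.76 × 0.8 = 99.613 kPa
q_ult = 258.34 + 379.42 + 99.613 = 737.37 kPa.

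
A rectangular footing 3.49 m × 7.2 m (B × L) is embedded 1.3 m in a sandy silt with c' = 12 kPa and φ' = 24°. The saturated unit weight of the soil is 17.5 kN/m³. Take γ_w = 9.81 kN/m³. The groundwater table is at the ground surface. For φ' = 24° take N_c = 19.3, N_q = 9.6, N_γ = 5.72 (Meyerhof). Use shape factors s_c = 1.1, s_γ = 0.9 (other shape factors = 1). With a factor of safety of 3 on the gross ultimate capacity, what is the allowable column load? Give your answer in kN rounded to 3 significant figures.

P_all ≈ 3520 kN

With the water table at the surface the whole profile is submerged: γ' = 17.5 − 9.81 = 7.69 kN/m³, so q = γ'·D_f = 9.997 kPa; the same γ' applies in the ½γBN_γ term.
q_ult = c·N_c·s_c + q·N_q + 0.5·γ·B·N_γ·s_γ
     = 12 × 19.3 × 1.1 + 9.997 × 9.6 + 0.5 × 7.69 × 3.49 × 5.72 × 0.9
     = 254.76 + 95.971 + 69.081 = 419.81 kPa.
Gross allowable pressure q_all = 419.81 / 3 = 139.94 kPa.
Footing area = 25.128 m², so allowable column load = 139.94 × 25.128 = 3516.3 kN.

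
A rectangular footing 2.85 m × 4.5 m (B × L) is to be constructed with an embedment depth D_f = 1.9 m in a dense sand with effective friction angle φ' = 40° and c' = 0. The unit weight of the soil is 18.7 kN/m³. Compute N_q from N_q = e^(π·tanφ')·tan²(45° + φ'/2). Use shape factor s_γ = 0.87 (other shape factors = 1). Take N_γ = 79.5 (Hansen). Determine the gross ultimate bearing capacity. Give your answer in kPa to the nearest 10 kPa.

q_ult ≈ 4120 kPa

tan40° = 0.8391, so N_q = e^(π×0.8391)·tan²(65°) = 13.959 × 4.599 = 64.2.
q = γ·D_f = 18.7 × 1.9 = 35.53 kPa.
q·N_q = 35.53 × 64.195 = 2280.9 kPa
0.5·γ·B·N_γ·s_γ = 0.5 × 18.7 × 2.85 × 79.5 × 0.87 = 1843.1 kPa
q_ult = 2280.9 + 1843.1 = 4123.9 kPa.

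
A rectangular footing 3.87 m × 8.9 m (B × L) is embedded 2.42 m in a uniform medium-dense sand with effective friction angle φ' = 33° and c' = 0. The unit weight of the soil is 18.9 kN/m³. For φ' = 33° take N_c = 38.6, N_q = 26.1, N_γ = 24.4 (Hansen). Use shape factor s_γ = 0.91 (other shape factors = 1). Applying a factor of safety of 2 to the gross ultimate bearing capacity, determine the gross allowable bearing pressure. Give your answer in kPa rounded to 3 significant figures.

q_all ≈ 1000 kPa

q = γ·D_f = 18.9 × 2.42 = 45.738 kPa.
q·N_q = 45.738 × 26.1 = 1193.8 kPa
0.5·γ·B·N_γ·s_γ = 0.5 × 18.9 × 3.87 × 24.4 × 0.91 = 812.03 kPa
q_ult = 1193.8 + 812.03 = 2005.8 kPa.
q_all = q_ult / FS = 2005.8 / 2 = 1002.9 kPa.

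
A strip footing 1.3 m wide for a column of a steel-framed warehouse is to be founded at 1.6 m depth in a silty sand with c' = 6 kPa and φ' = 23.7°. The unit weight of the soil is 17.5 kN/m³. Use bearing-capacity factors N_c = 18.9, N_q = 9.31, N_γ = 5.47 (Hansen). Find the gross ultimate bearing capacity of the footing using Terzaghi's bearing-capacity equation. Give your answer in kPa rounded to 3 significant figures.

Overburden at base level: q = 17.5 × 1.6 = 28 kPa.
Cohesion term c·N_c = 6 × 18.9 = 113.4 kPa; surcharge term q·N_q = 28 × 9.31 = 260.68 kPa; self-weight term 0.5·γ·B·N_γ = 0.5 × 17.5 × 1.3 × 5.47 = 62.221 kPa.
q_ult = 113.4 + 260.68 + 62.221 = 436.3 kPa.

q_ult ≈ 436 kPa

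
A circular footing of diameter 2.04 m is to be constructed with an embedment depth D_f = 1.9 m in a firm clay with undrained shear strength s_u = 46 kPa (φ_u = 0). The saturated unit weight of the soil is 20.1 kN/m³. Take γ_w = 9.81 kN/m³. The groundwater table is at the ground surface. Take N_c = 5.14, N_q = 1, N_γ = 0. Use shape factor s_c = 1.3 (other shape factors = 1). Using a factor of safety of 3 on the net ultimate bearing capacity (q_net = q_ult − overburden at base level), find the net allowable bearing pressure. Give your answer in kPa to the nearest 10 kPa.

Water table at ground surface, so effective unit weight γ' = 20.1 − 9.81 = 10.29 kN/m³ is used throughout; overburden q = 10.29 × 1.9 = 19.551 kPa.
Cohesion term c·N_c·s_c = 46 × 5.14 × 1.3 = 307.37 kPa; surcharge term q·N_q = 19.551 × 1 = 19.551 kPa.
q_ult = 307.37 + 19.551 = 326.92 kPa.
q_net = 326.92 − 19.551 = 307.37 kPa.
q_all(net) = 307.37 / 3 = 102.46 kPa.

q_all(net) ≈ 100 kPa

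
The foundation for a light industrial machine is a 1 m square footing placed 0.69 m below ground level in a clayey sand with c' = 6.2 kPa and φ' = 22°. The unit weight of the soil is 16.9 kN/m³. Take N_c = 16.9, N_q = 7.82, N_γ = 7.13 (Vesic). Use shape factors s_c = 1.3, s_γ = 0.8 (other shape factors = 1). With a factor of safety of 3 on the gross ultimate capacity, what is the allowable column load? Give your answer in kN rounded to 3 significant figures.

Effective surcharge at the founding depth q = γ·D_f = 16.9 × 0.69 = 11.661 kPa.
q_ult = c·N_c·s_c + q·N_q + 0.5·γ·B·N_γ·s_γ
     = 6.2 × 16.9 × 1.3 + 11.661 × 7.82 + 0.5 × 16.9 × 1 × 7.13 × 0.8
     = 136.21 + 91.189 + 48.199 = 275.6 kPa.
Gross allowable pressure q_all = 275.6 / 3 = 91.867 kPa.
Footing area = 1 m², so allowable column load = 91.867 × 1 = 91.867 kN.

P_all ≈ 91.9 kN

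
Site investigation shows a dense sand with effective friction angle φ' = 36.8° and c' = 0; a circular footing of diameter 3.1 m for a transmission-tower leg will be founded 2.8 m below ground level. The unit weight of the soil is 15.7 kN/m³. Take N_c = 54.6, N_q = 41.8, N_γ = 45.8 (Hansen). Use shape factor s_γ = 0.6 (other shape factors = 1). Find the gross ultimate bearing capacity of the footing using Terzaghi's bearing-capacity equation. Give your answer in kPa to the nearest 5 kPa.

q_ult ≈ 2505 kPa

q = γ·D_f = 15.7 × 2.8 = 43.96 kPa.
q·N_q = 43.96 × 41.8 = 1837.5 kPa
0.5·γ·B·N_γ·s_γ = 0.5 × 15.7 × 3.1 × 45.8 × 0.6 = 668.73 kPa
q_ult = 1837.5 + 668.73 = 2506.3 kPa.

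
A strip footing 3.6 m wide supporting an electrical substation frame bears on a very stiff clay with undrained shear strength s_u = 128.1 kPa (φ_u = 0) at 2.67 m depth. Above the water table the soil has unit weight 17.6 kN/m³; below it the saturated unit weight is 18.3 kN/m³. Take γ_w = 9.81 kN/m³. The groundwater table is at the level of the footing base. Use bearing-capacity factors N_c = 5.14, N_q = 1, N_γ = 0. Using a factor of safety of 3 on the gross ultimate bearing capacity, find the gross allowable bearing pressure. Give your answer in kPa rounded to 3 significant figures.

q_all ≈ 235 kPa

Effective surcharge at the founding depth q = γ·D_f = 17.6 × 2.67 = 46.992 kPa.
q_ult = c·N_c + q·N_q
     = 128.1 × 5.14 + 46.992 × 1
     = 658.43 + 46.992 = 705.43 kPa.
q_all = 705.43 / 3 = 235.14 kPa.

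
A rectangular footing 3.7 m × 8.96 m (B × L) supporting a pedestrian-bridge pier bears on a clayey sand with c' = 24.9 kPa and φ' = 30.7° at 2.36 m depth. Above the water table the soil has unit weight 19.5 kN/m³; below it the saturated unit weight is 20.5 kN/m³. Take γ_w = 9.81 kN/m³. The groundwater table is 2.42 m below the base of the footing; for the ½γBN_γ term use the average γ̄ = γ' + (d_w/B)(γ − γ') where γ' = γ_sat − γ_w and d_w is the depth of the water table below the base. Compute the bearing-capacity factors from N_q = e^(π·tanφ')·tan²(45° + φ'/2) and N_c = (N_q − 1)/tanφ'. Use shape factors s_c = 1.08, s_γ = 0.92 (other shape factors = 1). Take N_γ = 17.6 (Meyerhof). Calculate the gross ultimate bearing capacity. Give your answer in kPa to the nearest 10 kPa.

tan30.7° = 0.5938, so N_q = e^(π×0.5938)·tan²(60.35°) = 6.458 × 3.086 = 19.93.
N_c = (19.93 − 1)/tan30.7° = 31.88.
q = γ·D_f = 19.5 × 2.36 = 46.02 kPa.
γ' = 10.69 kN/m³; averaging over the depth B below the base, γ̄ = γ' + (d_w/B)(γ − γ') = 16.452 kN/m³.
c·N_c·s_c = 24.9 × 31.883 × 1.08 = 857.4 kPa
q·N_q = 46.02 × 19.931 = 917.22 kPa
0.5·γ·B·N_γ·s_γ = 0.5 × 16.452 × 3.7 × 17.6 × 0.92 = 492.83 kPa
q_ult = 857.4 + 917.22 + 492.83 = 2267.4 kPa.

q_ult ≈ 2270 kPa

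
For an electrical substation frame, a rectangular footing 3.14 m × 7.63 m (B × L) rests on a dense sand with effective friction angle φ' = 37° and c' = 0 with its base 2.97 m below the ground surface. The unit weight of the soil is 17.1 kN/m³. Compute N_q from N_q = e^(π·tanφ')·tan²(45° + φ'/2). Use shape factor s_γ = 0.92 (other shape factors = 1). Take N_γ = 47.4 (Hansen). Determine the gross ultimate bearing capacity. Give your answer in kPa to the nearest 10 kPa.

tan37° = 0.7536, so N_q = e^(π×0.7536)·tan²(63.5°) = 10.669 × 4.023 = 42.92.
Effective surcharge at the founding depth q = γ·D_f = 17.1 × 2.97 = 50.787 kPa.
q_ult = q·N_q + 0.5·γ·B·N_γ·s_γ
     = 50.787 × 42.92 + 0.5 × 17.1 × 3.14 × 47.4 × 0.92
     = 2179.8 + 1170.7 = 3350.5 kPa.

q_ult ≈ 3350 kPa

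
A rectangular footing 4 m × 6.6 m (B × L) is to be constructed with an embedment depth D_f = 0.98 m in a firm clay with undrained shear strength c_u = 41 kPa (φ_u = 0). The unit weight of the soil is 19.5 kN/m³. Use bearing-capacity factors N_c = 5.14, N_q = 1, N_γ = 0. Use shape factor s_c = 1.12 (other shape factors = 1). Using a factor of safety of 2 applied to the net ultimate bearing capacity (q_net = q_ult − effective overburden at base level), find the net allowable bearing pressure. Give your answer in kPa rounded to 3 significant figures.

q_all(net) ≈ 118 kPa

q = γ·D_f = 19.5 × 0.98 = 19.11 kPa.
c·N_c·s_c = 41 × 5.14 × 1.12 = 236.03 kPa
q·N_q = 19.11 × 1 = 19.11 kPa
q_ult = 236.03 + 19.11 = 255.14 kPa.
Net ultimate: q_net = 255.14 − 19.11 = 236.03 kPa.
q_all(net) = 236.03 / 2 = 118.01 kPa.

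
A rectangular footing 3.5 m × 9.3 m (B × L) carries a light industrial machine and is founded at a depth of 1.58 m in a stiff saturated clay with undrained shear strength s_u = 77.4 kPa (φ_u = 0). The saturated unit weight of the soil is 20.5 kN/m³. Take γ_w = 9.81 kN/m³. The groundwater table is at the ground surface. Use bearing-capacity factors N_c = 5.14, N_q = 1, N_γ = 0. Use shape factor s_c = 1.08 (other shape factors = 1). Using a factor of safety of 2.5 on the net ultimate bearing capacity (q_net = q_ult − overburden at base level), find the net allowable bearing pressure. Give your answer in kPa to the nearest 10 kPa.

γ' = 20.5 − 9.81 = 10.69 kN/m³ (submerged throughout). q = 10.69 × 1.58 = 16.89 kPa.
c·N_c·s_c = 77.4 × 5.14 × 1.08 = 429.66 kPa
q·N_q = 16.89 × 1 = 16.89 kPa
q_ult = 429.66 + 16.89 = 446.55 kPa.
q_net = 446.55 − 16.89 = 429.66 kPa.
q_all(net) = 429.66 / 2.5 = 171.87 kPa.

q_all(net) ≈ 170 kPa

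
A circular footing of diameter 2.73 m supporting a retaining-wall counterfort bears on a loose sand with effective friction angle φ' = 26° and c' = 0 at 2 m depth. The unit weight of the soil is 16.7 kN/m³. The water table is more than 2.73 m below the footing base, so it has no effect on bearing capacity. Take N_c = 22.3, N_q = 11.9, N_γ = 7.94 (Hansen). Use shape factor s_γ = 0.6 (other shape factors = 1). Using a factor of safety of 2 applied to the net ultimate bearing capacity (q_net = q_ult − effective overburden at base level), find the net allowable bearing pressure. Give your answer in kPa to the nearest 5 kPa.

q_all(net) ≈ 235 kPa

Effective surcharge at the founding depth q = γ·D_f = 16.7 × 2 = 33.4 kPa.
q_ult = q·N_q + 0.5·γ·B·N_γ·s_γ
     = 33.4 × 11.9 + 0.5 × 16.7 × 2.73 × 7.94 × 0.6
     = 397.46 + 108.6 = 506.06 kPa.
Net ultimate: q_net = 506.06 − 33.4 = 472.66 kPa.
q_all(net) = 472.66 / 2 = 236.33 kPa.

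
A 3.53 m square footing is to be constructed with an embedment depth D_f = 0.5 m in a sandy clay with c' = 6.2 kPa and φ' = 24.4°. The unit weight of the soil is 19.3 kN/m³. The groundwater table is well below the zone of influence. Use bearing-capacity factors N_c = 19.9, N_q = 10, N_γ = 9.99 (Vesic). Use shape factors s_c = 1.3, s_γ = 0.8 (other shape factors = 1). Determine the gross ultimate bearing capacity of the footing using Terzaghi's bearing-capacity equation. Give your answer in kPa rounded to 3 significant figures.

q_ult ≈ 529 kPa

Overburden at base level: q = 19.3 × 0.5 = 9.65 kPa.
Cohesion term c·N_c·s_c = 6.2 × 19.9 × 1.3 = 160.39 kPa; surcharge term q·N_q = 9.65 × 10 = 96.5 kPa; self-weight term 0.5·γ·B·N_γ·s_γ = 0.5 × 19.3 × 3.53 × 9.99 × 0.8 = 272.24 kPa.
q_ult = 160.39 + 96.5 + 272.24 = 529.14 kPa.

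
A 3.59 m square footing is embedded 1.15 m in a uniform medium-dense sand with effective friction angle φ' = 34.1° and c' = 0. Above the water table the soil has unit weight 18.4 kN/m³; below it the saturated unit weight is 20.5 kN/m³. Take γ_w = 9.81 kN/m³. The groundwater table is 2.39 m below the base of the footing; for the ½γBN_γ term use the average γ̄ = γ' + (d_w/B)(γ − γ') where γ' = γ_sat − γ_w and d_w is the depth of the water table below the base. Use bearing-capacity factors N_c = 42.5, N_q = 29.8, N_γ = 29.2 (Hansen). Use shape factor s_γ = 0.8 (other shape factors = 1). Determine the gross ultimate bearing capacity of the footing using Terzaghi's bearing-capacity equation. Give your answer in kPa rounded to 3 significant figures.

q_ult ≈ 1290 kPa

Effective surcharge at the founding depth q = γ·D_f = 18.4 × 1.15 = 21.16 kPa.
With d_w = 2.39 m < B, γ̄ = 10.69 + (2.39/3.59) × (18.4 − 10.69) = 15.823 kN/m³.
q_ult = q·N_q + 0.5·γ·B·N_γ·s_γ
     = 21.16 × 29.8 + 0.5 × 15.823 × 3.59 × 29.2 × 0.8
     = 630.57 + 663.47 = 1294 kPa.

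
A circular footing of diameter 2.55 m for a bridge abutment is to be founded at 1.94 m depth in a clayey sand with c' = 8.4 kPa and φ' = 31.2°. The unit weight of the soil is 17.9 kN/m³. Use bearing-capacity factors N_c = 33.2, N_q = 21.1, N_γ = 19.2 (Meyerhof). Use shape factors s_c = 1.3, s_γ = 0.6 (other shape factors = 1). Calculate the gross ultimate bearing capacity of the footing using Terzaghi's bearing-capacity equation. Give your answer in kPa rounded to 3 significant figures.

q_ult ≈ 1360 kPa

q = γ·D_f = 17.9 × 1.94 = 34.726 kPa.
c·N_c·s_c = 8.4 × 33.2 × 1.3 = 362.54 kPa
q·N_q = 34.726 × 21.1 = 732.72 kPa
0.5·γ·B·N_γ·s_γ = 0.5 × 17.9 × 2.55 × 19.2 × 0.6 = 262.92 kPa
q_ult = 362.54 + 732.72 + 262.92 = 1358.2 kPa.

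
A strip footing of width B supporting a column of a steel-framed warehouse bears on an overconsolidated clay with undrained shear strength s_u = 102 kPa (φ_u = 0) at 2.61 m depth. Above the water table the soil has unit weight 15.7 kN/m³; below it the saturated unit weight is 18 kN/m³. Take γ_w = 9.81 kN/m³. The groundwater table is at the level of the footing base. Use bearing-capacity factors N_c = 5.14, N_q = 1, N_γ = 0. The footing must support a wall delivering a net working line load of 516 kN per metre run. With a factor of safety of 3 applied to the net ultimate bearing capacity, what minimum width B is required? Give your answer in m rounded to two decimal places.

B = 2.95 m

Overburden at base level: q = 15.7 × 2.61 = 40.977 kPa.
Cohesion term c·N_c = 102 × 5.14 = 524.28 kPa; surcharge term q·N_q = 40.977 × 1 = 40.977 kPa.
q_ult = 524.28 + 40.977 = 565.26 kPa.
For φ = 0 the ½γBN_γ term vanishes, so q_ult is independent of B. q_net = 565.26 − 40.977 = 524.28 kPa; q_all(net) = 524.28/3 = 174.76 kPa.
Required width B = w / q_all(net) = 516 / 174.76 = 2.953 m.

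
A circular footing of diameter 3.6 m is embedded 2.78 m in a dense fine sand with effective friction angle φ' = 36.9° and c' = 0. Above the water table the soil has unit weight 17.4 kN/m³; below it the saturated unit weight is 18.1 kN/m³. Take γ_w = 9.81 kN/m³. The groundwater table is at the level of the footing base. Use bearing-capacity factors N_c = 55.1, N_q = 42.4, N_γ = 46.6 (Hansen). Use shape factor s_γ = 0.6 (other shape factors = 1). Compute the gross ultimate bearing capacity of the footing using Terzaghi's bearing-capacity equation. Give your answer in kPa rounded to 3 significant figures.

q_ult ≈ 2470 kPa

q = γ·D_f = 17.4 × 2.78 = 48.372 kPa.
For the ½γBN_γ term take γ' = 18.1 − 9.81 = 8.29 kN/m³ (soil below base is submerged).
q·N_q = 48.372 × 42.4 = 2051 kPa
0.5·γ·B·N_γ·s_γ = 0.5 × 8.29 × 3.6 × 46.6 × 0.6 = 417.22 kPa
q_ult = 2051 + 417.22 = 2468.2 kPa.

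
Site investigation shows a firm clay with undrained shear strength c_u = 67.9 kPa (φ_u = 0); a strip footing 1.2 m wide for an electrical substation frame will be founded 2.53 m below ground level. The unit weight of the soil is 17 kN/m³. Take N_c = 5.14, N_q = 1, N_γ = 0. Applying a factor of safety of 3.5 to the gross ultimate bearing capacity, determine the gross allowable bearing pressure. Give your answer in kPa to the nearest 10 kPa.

q_all ≈ 110 kPa

Overburden at base level: q = 17 × 2.53 = 43.01 kPa.
Cohesion term c·N_c = 67.9 × 5.14 = 349.01 kPa; surcharge term q·N_q = 43.01 × 1 = 43.01 kPa.
q_ult = 349.01 + 43.01 = 392.02 kPa.
q_all = q_ult / FS = 392.02 / 3.5 = 112 kPa.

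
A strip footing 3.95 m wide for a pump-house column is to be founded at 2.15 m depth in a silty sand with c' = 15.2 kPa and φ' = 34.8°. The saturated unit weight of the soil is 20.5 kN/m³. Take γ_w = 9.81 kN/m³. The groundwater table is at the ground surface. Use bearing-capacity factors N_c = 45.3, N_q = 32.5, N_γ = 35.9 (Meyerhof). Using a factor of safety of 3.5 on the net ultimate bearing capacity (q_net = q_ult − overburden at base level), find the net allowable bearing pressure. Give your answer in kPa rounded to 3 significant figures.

q_all(net) ≈ 620 kPa

With the water table at the surface the whole profile is submerged: γ' = 20.5 − 9.81 = 10.69 kN/m³, so q = γ'·D_f = 22.983 kPa; the same γ' applies in the ½γBN_γ term.
q_ult = c·N_c + q·N_q + 0.5·γ·B·N_γ
     = 15.2 × 45.3 + 22.983 × 32.5 + 0.5 × 10.69 × 3.95 × 35.9
     = 688.56 + 746.96 + 757.95 = 2193.5 kPa.
q_net = 2193.5 − 22.983 = 2170.5 kPa.
q_all(net) = 2170.5 / 3.5 = 620.14 kPa.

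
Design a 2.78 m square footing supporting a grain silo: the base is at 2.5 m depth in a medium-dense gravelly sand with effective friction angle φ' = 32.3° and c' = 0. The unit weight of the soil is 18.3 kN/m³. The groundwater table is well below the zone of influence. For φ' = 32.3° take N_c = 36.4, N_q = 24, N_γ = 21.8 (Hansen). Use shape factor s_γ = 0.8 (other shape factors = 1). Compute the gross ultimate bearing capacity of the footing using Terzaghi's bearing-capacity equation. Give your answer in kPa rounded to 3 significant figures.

Overburden at base level: q = 18.3 × 2.5 = 45.75 kPa.
Surcharge term q·N_q = 45.75 × 24 = 1098 kPa; self-weight term 0.5·γ·B·N_γ·s_γ = 0.5 × 18.3 × 2.78 × 21.8 × 0.8 = 443.62 kPa.
q_ult = 1098 + 443.62 = 1541.6 kPa.

q_ult ≈ 1540 kPa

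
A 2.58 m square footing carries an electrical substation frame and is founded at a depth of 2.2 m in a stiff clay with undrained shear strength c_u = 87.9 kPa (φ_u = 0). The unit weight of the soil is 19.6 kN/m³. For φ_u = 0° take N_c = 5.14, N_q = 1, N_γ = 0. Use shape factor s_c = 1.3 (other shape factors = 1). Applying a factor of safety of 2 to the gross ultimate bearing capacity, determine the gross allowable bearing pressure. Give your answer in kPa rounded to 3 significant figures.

Effective surcharge at the founding depth q = γ·D_f = 19.6 × 2.2 = 43.12 kPa.
q_ult = c·N_c·s_c + q·N_q
     = 87.9 × 5.14 × 1.3 + 43.12 × 1
     = 587.35 + 43.12 = 630.47 kPa.
q_all = q_ult / FS = 630.47 / 2 = 315.23 kPa.

q_all ≈ 315 kPa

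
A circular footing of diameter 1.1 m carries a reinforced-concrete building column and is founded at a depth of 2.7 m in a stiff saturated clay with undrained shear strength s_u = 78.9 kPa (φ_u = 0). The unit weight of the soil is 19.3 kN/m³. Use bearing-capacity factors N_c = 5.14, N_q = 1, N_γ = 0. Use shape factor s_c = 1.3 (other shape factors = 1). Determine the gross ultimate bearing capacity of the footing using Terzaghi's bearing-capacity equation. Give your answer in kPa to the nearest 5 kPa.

Effective surcharge at the founding depth q = γ·D_f = 19.3 × 2.7 = 52.11 kPa.
q_ult = c·N_c·s_c + q·N_q
     = 78.9 × 5.14 × 1.3 + 52.11 × 1
     = 527.21 + 52.11 = 579.32 kPa.

q_ult ≈ 580 kPa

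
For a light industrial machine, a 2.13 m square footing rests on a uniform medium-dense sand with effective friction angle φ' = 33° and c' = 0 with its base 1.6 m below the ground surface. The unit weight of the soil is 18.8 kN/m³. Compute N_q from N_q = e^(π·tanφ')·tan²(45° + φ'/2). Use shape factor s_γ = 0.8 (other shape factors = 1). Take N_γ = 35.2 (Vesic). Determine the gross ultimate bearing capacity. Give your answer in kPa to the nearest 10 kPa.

q_ult ≈ 1350 kPa

tan33° = 0.6494, so N_q = e^(π×0.6494)·tan²(61.5°) = 7.692 × 3.392 = 26.09.
q = γ·D_f = 18.8 × 1.6 = 30.08 kPa.
q·N_q = 30.08 × 26.092 = 784.85 kPa
0.5·γ·B·N_γ·s_γ = 0.5 × 18.8 × 2.13 × 35.2 × 0.8 = 563.82 kPa
q_ult = 784.85 + 563.82 = 1348.7 kPa.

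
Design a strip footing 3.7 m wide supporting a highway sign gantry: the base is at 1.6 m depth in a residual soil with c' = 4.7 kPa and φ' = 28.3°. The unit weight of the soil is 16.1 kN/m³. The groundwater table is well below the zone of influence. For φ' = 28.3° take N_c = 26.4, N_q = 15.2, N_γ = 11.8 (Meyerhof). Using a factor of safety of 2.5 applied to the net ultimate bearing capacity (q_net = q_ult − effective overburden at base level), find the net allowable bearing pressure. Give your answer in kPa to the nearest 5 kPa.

Overburden at base level: q = 16.1 × 1.6 = 25.76 kPa.
Cohesion term c·N_c = 4.7 × 26.4 = 124.08 kPa; surcharge term q·N_q = 25.76 × 15.2 = 391.55 kPa; self-weight term 0.5·γ·B·N_γ = 0.5 × 16.1 × 3.7 × 11.8 = 351.46 kPa.
q_ult = 124.08 + 391.55 + 351.46 = 867.1 kPa.
Net ultimate: q_net = 867.1 − 25.76 = 841.34 kPa.
q_all(net) = 841.34 / 2.5 = 336.53 kPa.

q_all(net) ≈ 335 kPa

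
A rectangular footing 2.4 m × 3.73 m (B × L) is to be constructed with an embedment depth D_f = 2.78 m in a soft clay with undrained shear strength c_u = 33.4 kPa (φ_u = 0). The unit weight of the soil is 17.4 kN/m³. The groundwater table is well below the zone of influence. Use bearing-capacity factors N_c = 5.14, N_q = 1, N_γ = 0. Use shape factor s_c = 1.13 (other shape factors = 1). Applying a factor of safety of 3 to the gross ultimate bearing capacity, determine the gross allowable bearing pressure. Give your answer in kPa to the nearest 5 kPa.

q = γ·D_f = 17.4 × 2.78 = 48.372 kPa.
c·N_c·s_c = 33.4 × 5.14 × 1.13 = 193.99 kPa
q·N_q = 48.372 × 1 = 48.372 kPa
q_ult = 193.99 + 48.372 = 242.37 kPa.
q_all = q_ult / FS = 242.37 / 3 = 80.789 kPa.

q_all ≈ 80 kPa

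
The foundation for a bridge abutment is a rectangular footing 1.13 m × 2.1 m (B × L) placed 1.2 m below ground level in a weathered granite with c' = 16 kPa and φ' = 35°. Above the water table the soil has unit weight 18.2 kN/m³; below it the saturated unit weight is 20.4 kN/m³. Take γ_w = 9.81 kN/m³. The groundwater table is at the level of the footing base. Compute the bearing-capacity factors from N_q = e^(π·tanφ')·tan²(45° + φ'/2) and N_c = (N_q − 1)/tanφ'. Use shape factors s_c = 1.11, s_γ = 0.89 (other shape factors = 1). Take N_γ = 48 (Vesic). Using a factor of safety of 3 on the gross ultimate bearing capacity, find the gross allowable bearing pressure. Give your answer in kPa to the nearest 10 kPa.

q_all ≈ 600 kPa

N_q = e^(π·tan35°)·tan²(62.5°) = 33.3; N_c = (N_q − 1)/tanφ' = 46.12.
q = γ·D_f = 18.2 × 1.2 = 21.84 kPa.
For the ½γBN_γ term take γ' = 20.4 − 9.81 = 10.59 kN/m³ (soil below base is submerged).
c·N_c·s_c = 16 × 46.124 × 1.11 = 819.16 kPa
q·N_q = 21.84 × 33.296 = 727.19 kPa
0.5·γ·B·N_γ·s_γ = 0.5 × 10.59 × 1.13 × 48 × 0.89 = 255.61 kPa
q_ult = 819.16 + 727.19 + 255.61 = 1802 kPa.
q_all = 1802 / 3 = 600.65 kPa.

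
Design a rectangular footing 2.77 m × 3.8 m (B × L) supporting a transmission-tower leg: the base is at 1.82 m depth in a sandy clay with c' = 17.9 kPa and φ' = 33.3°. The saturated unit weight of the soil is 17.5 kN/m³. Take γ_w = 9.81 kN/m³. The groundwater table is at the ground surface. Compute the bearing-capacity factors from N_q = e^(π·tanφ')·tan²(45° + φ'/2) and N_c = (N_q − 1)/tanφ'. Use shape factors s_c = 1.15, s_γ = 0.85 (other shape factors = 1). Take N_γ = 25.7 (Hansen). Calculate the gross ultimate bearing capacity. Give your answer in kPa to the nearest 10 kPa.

tan33.3° = 0.6569, so N_q = e^(π×0.6569)·tan²(61.65°) = 7.875 × 3.435 = 27.05.
N_c = (27.05 − 1)/tan33.3° = 39.65.
Water table at ground surface, so effective unit weight γ' = 17.5 − 9.81 = 7.69 kN/m³ is used throughout; overburden q = 7.69 × 1.82 = 13.996 kPa; the same γ' applies in the ½γBN_γ term.
Cohesion term c·N_c·s_c = 17.9 × 39.654 × 1.15 = 816.28 kPa; surcharge term q·N_q = 13.996 × 27.048 = 378.55 kPa; self-weight term 0.5·γ·B·N_γ·s_γ = 0.5 × 7.69 × 2.77 × 25.7 × 0.85 = 232.66 kPa.
q_ult = 816.28 + 378.55 + 232.66 = 1427.5 kPa.

q_ult ≈ 1430 kPa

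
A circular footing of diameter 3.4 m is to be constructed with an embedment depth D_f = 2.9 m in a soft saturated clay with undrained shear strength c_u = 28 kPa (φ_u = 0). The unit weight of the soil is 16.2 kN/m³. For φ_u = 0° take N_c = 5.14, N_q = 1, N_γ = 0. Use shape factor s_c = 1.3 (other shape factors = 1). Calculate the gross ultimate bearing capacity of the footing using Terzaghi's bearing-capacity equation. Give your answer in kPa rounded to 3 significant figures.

q = γ·D_f = 16.2 × 2.9 = 46.98 kPa.
c·N_c·s_c = 28 × 5.14 × 1.3 = 187.1 kPa
q·N_q = 46.98 × 1 = 46.98 kPa
q_ult = 187.1 + 46.98 = 234.08 kPa.

q_ult ≈ 234 kPa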